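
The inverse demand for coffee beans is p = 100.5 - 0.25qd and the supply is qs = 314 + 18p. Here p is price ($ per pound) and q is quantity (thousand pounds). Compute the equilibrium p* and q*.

p* = 4, q* = 386

Solving each curve for q: qd = 402 - 4p.
Equating demand and supply, 402 - 4p = 314 + 18p gives 22p = 88, so p* = 4.
From the demand curve, q* = 402 - 4(4) = 386.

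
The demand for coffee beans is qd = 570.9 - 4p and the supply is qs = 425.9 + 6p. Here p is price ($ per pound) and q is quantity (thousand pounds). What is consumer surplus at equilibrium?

Set qd = qs: 570.9 - 4p = 425.9 + 6p, so 145 = 10p and p* = 14.5.
From the demand curve, q* = 570.9 - 4(14.5) = 512.9.
Demand choke price (qd = 0): p = 570.9/4 = 142.725. Consumer surplus = ½ × (142.725 - 14.5) × 512.9 = 32883.30125.

Consumer surplus = 32883.30125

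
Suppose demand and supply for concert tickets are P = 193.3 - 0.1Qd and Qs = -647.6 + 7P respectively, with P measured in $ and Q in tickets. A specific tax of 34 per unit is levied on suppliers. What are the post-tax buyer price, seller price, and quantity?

Rewriting in direct form: Qd = 1933 - 10P.
The tax drives a wedge P_b - P_s = 34. Substituting P_s = P_b - 34 into supply: Qs = -885.6 + 7P_b.
Set Qd = Qs: 1933 - 10P_b = -885.6 + 7P_b, so 2818.6 = 17P_b and P_b = 165.8.
Then P_s = 165.8 - 34 = 131.8 and Q = 1933 - 10(165.8) = 275.

P_b = 165.8, P_s = 131.8, Q = 275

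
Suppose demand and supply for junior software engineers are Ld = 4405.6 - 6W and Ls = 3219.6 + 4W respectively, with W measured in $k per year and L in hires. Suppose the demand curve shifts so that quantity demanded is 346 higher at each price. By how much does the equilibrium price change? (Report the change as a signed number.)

ΔW = 34.6

Equating demand and supply, 4405.6 - 6W = 3219.6 + 4W gives 10W = 1186, so W* = 118.6.
From the demand curve, L* = 4405.6 - 6(118.6) = 3694.
After the shift, demand is Ld = 4751.6 - 6W.
New equilibrium: 1532 = 10W, so W = 153.2 and L = 3832.4.
ΔW = 153.2 - 118.6 = 34.6.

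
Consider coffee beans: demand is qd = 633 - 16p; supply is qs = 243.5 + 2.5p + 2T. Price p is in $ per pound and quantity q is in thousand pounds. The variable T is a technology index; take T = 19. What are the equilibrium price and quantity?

p* = 19, q* = 329

With T = 19, supply is qs = 281.5 + 2.5p.
The market clears where 633 - 16p = 281.5 + 2.5p. Rearranging, 18.5p = 351.5, hence p* = 19.
From the demand curve, q* = 633 - 16(19) = 329.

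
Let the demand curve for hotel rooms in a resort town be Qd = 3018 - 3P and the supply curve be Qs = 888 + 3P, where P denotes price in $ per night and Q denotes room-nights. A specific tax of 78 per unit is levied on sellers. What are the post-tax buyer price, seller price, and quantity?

The tax drives a wedge P_b - P_s = 78. Substituting P_s = P_b - 78 into supply: Qs = 654 + 3P_b.
Set Qd = Qs: 3018 - 3P_b = 654 + 3P_b, so 2364 = 6P_b and P_b = 394.
So P_s = 316 and the quantity traded is Q = 3018 - 3(394) = 1836.

P_b = 394, P_s = 316, Q = 1836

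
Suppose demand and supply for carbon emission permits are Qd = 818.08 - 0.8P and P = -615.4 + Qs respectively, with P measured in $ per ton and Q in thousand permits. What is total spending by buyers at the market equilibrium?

Total spending by buyers = 81972.8

In direct form, Qs = 615.4 + P.
At equilibrium Qd = Qs, so 818.08 - 0.8P = 615.4 + P; collecting terms, 202.68 = 1.8P and P* = 112.6.
Substitute back: Q* = 818.08 - 0.8(112.6) = 728.
Total spending by buyers = P* × Q* = 112.6 × 728 = 81972.8.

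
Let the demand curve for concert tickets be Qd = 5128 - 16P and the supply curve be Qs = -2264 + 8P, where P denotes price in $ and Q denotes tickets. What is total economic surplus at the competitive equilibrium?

Total surplus = 3750

Equating demand and supply, 5128 - 16P = -2264 + 8P gives 24P = 7392, so P* = 308.
From the demand curve, Q* = 5128 - 16(308) = 200.
Demand choke price = 320.5; supply choke price = 283. CS = ½(320.5 - 308)(200) = 1250; PS = ½(308 - 283)(200) = 2500. Total surplus = 3750.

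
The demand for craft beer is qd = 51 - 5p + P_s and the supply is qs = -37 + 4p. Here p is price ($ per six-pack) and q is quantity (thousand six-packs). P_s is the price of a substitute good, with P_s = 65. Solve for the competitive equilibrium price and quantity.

p* = 17, q* = 31

With P_s = 65, demand is qd = 116 - 5p.
Set qd = qs: 116 - 5p = -37 + 4p, so 153 = 9p and p* = 17.
Substitute back: q* = 116 - 5(17) = 31.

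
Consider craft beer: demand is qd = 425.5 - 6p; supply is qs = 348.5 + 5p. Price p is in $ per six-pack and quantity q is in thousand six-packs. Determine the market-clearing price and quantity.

p* = 7, q* = 383.5

The market clears where 425.5 - 6p = 348.5 + 5p. Rearranging, 11p = 77, hence p* = 7.
From the demand curve, q* = 425.5 - 6(7) = 383.5.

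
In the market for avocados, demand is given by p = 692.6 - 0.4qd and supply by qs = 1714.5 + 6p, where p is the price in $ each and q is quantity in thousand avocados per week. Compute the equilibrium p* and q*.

Solving each curve for q: qd = 1731.5 - 2.5p.
Equating demand and supply, 1731.5 - 2.5p = 1714.5 + 6p gives 8.5p = 17, so p* = 2.
Plugging p* into demand: q* = 1731.5 - 2.5(2) = 1726.5.

p* = 2, q* = 1726.5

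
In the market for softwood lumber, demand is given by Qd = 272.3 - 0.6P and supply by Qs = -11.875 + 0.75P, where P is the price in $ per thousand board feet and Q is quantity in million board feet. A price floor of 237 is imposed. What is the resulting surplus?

Surplus = 35.775

Evaluating both curves at the floor price 237 gives Qd = 130.1, Qs = 165.875.
Surplus = Qs - Qd = 165.875 - 130.1 = 35.775.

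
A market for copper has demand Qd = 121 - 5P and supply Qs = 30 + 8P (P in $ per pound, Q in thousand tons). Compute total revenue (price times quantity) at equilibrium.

Total revenue = 602

The market clears where 121 - 5P = 30 + 8P. Rearranging, 13P = 91, hence P* = 7.
Substitute back: Q* = 121 - 5(7) = 86.
Total revenue = P* × Q* = 7 × 86 = 602.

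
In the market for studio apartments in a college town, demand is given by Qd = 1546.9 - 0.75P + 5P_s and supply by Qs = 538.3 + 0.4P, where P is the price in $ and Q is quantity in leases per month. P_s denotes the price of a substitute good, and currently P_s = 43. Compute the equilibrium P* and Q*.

With P_s = 43, demand is Qd = 1761.9 - 0.75P.
The market clears where 1761.9 - 0.75P = 538.3 + 0.4P. Rearranging, 1.15P = 1223.6, hence P* = 1064.
Then Q* = 1761.9 - 0.75(1064) = 963.9.

P* = 1064, Q* = 963.9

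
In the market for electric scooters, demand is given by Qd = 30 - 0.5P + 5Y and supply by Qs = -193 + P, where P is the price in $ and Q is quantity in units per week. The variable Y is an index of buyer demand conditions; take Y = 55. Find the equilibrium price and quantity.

With Y = 55, demand is Qd = 305 - 0.5P.
At equilibrium Qd = Qs, so 305 - 0.5P = -193 + P; collecting terms, 498 = 1.5P and P* = 332.
Then Q* = 305 - 0.5(332) = 139.

P* = 332, Q* = 139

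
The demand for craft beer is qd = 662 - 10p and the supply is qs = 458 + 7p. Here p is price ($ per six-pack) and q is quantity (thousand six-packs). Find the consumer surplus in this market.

Set qd = qs: 662 - 10p = 458 + 7p, so 204 = 17p and p* = 12.
Then q* = 662 - 10(12) = 542.
Demand choke price (qd = 0): p = 662/10 = 66.2. Consumer surplus = ½ × (66.2 - 12) × 542 = 14688.2.

Consumer surplus = 14688.2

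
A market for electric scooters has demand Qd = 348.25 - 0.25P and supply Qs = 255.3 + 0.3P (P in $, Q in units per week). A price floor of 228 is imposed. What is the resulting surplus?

Evaluating both curves at the floor price 228 gives Qd = 291.25, Qs = 323.7.
Surplus = Qs - Qd = 323.7 - 291.25 = 32.45.

Surplus = 32.45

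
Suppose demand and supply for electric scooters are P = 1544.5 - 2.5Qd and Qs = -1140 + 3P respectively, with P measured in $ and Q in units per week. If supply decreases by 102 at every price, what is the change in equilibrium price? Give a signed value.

ΔP = 30

In direct form, Qd = 617.8 - 0.4P.
At equilibrium Qd = Qs, so 617.8 - 0.4P = -1140 + 3P; collecting terms, 1757.8 = 3.4P and P* = 517.
From the demand curve, Q* = 617.8 - 0.4(517) = 411.
After the shift, supply is Qs = -1242 + 3P.
The new intersection has 1859.8 = 3.4P, i.e. P = 547, Q = 399.
ΔP = 547 - 517 = 30.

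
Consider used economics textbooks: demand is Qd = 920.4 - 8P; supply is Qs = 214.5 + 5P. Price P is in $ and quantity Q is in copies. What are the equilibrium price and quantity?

Equating demand and supply, 920.4 - 8P = 214.5 + 5P gives 13P = 705.9, so P* = 54.3.
From the demand curve, Q* = 920.4 - 8(54.3) = 486.

P* = 54.3, Q* = 486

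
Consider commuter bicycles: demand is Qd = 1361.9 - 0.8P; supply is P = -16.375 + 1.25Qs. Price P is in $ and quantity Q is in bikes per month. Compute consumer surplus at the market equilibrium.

Solving each curve for Q: Qs = 13.1 + 0.8P.
At equilibrium Qd = Qs, so 1361.9 - 0.8P = 13.1 + 0.8P; collecting terms, 1348.8 = 1.6P and P* = 843.
Then Q* = 1361.9 - 0.8(843) = 687.5.
Demand choke price (Qd = 0): P = 1361.9/0.8 = 1702.375. Consumer surplus = ½ × (1702.375 - 843) × 687.5 = 295410.15625.

Consumer surplus = 295410.15625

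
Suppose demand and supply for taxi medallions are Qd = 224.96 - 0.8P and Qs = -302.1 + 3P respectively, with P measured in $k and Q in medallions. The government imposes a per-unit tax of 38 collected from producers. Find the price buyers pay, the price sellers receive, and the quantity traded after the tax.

The tax drives a wedge P_b - P_s = 38. Substituting P_s = P_b - 38 into supply: Qs = -416.1 + 3P_b.
Equate demand and the shifted supply: 224.96 - 0.8P_b = -416.1 + 3P_b, giving 3.8P_b = 641.06, so P_b = 168.7.
Then P_s = 168.7 - 38 = 130.7 and Q = 224.96 - 0.8(168.7) = 90.

P_b = 168.7, P_s = 130.7, Q = 90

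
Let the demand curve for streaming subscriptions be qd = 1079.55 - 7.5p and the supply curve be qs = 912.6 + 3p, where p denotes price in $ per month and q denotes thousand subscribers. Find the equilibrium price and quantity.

p* = 15.9, q* = 960.3

Set qd = qs: 1079.55 - 7.5p = 912.6 + 3p, so 166.95 = 10.5p and p* = 15.9.
From the demand curve, q* = 1079.55 - 7.5(15.9) = 960.3.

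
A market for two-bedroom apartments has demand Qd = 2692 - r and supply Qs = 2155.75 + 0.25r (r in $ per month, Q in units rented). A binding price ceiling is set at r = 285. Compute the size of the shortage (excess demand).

Evaluating both curves at the ceiling price 285 gives Qd = 2407, Qs = 2227.
Shortage = Qd - Qs = 2407 - 2227 = 180.

Shortage = 180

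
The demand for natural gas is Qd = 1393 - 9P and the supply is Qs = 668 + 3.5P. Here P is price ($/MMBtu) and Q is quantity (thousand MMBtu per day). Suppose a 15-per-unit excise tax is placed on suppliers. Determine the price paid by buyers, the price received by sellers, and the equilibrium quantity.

P_b = 62.2, P_s = 47.2, Q = 833.2

With a tax of 15 on suppliers, they supply based on the net price P_s = P_b - 15, so Qs = 615.5 + 3.5P_b.
Equate demand and the shifted supply: 1393 - 9P_b = 615.5 + 3.5P_b, giving 12.5P_b = 777.5, so P_b = 62.2.
Then P_s = 62.2 - 15 = 47.2 and Q = 1393 - 9(62.2) = 833.2.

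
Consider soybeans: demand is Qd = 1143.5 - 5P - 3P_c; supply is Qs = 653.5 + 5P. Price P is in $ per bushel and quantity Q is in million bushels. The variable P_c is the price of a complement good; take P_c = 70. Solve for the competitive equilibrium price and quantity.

With P_c = 70, demand is Qd = 933.5 - 5P.
Equating demand and supply, 933.5 - 5P = 653.5 + 5P gives 10P = 280, so P* = 28.
Plugging P* into demand: Q* = 933.5 - 5(28) = 793.5.

P* = 28, Q* = 793.5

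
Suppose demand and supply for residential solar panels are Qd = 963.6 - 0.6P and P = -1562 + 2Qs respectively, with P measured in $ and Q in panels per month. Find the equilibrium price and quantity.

P* = 166, Q* = 864

In direct form, Qs = 781 + 0.5P.
At equilibrium Qd = Qs, so 963.6 - 0.6P = 781 + 0.5P; collecting terms, 182.6 = 1.1P and P* = 166.
From the demand curve, Q* = 963.6 - 0.6(166) = 864.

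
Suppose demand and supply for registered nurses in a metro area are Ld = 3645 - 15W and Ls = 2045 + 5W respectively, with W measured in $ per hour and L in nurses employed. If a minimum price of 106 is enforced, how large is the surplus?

With W fixed at 106, quantity demanded is 2055 and quantity supplied is 2575.
Surplus = Ls - Ld = 2575 - 2055 = 520.

Surplus = 520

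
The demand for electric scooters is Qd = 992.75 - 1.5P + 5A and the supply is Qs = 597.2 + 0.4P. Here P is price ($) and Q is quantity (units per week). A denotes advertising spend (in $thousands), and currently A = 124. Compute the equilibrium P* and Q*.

P* = 534.5, Q* = 811

With A = 124, demand is Qd = 1612.75 - 1.5P.
The market clears where 1612.75 - 1.5P = 597.2 + 0.4P. Rearranging, 1.9P = 1015.55, hence P* = 534.5.
From the demand curve, Q* = 1612.75 - 1.5(534.5) = 811.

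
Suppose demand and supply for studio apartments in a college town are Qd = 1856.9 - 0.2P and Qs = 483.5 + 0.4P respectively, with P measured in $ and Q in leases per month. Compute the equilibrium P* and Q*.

At equilibrium Qd = Qs, so 1856.9 - 0.2P = 483.5 + 0.4P; collecting terms, 1373.4 = 0.6P and P* = 2289.
Substitute back: Q* = 1856.9 - 0.2(2289) = 1399.1.

P* = 2289, Q* = 1399.1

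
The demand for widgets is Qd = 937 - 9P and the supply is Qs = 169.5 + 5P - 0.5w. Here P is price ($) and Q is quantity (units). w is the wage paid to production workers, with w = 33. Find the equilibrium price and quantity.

With w = 33, supply is Qs = 153 + 5P.
The market clears where 937 - 9P = 153 + 5P. Rearranging, 14P = 784, hence P* = 56.
Plugging P* into demand: Q* = 937 - 9(56) = 433.

P* = 56, Q* = 433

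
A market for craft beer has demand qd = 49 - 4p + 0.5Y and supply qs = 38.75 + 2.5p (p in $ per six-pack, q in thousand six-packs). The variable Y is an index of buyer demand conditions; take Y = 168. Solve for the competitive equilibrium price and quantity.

With Y = 168, demand is qd = 133 - 4p.
The market clears where 133 - 4p = 38.75 + 2.5p. Rearranging, 6.5p = 94.25, hence p* = 14.5.
Then q* = 133 - 4(14.5) = 75.

p* = 14.5, q* = 75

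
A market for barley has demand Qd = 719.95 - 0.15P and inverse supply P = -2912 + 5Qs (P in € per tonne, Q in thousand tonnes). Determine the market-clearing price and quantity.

Inverting to quantity form: Qs = 582.4 + 0.2P.
Set Qd = Qs: 719.95 - 0.15P = 582.4 + 0.2P, so 137.55 = 0.35P and P* = 393.
From the demand curve, Q* = 719.95 - 0.15(393) = 661.

P* = 393, Q* = 661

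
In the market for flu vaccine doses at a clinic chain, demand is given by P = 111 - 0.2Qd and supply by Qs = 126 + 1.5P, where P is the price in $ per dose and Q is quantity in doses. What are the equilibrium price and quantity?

P* = 66, Q* = 225

In direct form, Qd = 555 - 5P.
Equating demand and supply, 555 - 5P = 126 + 1.5P gives 6.5P = 429, so P* = 66.
Plugging P* into demand: Q* = 555 - 5(66) = 225.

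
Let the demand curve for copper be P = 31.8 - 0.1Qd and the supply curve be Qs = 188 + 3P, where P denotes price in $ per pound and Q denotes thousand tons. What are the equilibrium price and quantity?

Rewriting in direct form: Qd = 318 - 10P.
At equilibrium Qd = Qs, so 318 - 10P = 188 + 3P; collecting terms, 130 = 13P and P* = 10.
Then Q* = 318 - 10(10) = 218.

P* = 10, Q* = 218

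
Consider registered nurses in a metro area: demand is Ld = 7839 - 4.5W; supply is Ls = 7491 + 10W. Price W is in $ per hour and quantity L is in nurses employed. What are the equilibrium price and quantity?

W* = 24, L* = 7731

At equilibrium Ld = Ls, so 7839 - 4.5W = 7491 + 10W; collecting terms, 348 = 14.5W and W* = 24.
From the demand curve, L* = 7839 - 4.5(24) = 7731.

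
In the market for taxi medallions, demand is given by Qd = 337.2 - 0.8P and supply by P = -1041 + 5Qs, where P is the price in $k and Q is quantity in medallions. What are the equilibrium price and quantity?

In direct form, Qs = 208.2 + 0.2P.
The market clears where 337.2 - 0.8P = 208.2 + 0.2P. Rearranging, P = 129, hence P* = 129.
Then Q* = 337.2 - 0.8(129) = 234.

P* = 129, Q* = 234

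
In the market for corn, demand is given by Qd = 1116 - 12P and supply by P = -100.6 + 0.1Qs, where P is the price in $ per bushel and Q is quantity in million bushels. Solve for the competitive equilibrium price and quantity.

P* = 5, Q* = 1056

Solving each curve for Q: Qs = 1006 + 10P.
At equilibrium Qd = Qs, so 1116 - 12P = 1006 + 10P; collecting terms, 110 = 22P and P* = 5.
Plugging P* into demand: Q* = 1116 - 12(5) = 1056.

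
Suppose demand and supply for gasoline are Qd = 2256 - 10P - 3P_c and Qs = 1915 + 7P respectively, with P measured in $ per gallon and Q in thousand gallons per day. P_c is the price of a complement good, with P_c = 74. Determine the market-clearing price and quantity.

With P_c = 74, demand is Qd = 2034 - 10P.
The market clears where 2034 - 10P = 1915 + 7P. Rearranging, 17P = 119, hence P* = 7.
From the demand curve, Q* = 2034 - 10(7) = 1964.

P* = 7, Q* = 1964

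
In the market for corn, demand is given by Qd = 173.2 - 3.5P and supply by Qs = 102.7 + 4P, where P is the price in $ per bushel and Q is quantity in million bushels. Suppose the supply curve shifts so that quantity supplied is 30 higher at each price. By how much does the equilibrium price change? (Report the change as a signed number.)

Equating demand and supply, 173.2 - 3.5P = 102.7 + 4P gives 7.5P = 70.5, so P* = 9.4.
Plugging P* into demand: Q* = 173.2 - 3.5(9.4) = 140.3.
After the shift, supply is Qs = 132.7 + 4P.
The new intersection has 40.5 = 7.5P, i.e. P = 5.4, Q = 154.3.
ΔP = 5.4 - 9.4 = -4.

ΔP = -4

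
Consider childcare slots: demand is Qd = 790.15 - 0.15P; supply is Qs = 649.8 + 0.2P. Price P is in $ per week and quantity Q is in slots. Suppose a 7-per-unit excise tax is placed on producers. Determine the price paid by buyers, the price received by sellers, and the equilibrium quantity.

Producers keep P_s = P_b - 7 per unit, so supply in terms of the buyer price is Qs = 648.4 + 0.2P_b.
Market clearing requires 790.15 - 0.15P_b = 648.4 + 0.2P_b; hence 141.75 = 0.35P_b and P_b = 405.
So P_s = 398 and the quantity traded is Q = 790.15 - 0.15(405) = 729.4.

P_b = 405, P_s = 398, Q = 729.4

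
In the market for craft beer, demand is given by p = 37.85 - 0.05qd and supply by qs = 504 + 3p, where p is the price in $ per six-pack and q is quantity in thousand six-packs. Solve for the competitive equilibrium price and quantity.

p* = 11, q* = 537

In direct form, qd = 757 - 20p.
At equilibrium qd = qs, so 757 - 20p = 504 + 3p; collecting terms, 253 = 23p and p* = 11.
Substitute back: q* = 757 - 20(11) = 537.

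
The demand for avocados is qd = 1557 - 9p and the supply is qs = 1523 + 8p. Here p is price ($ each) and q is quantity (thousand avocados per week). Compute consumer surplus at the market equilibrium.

Consumer surplus = 131584.5

The market clears where 1557 - 9p = 1523 + 8p. Rearranging, 17p = 34, hence p* = 2.
Plugging p* into demand: q* = 1557 - 9(2) = 1539.
Demand choke price (qd = 0): p = 1557/9 = 173. Consumer surplus = ½ × (173 - 2) × 1539 = 131584.5.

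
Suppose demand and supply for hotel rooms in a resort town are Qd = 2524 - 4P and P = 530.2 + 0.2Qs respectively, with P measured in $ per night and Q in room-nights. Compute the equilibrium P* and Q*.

In direct form, Qs = -2651 + 5P.
Equating demand and supply, 2524 - 4P = -2651 + 5P gives 9P = 5175, so P* = 575.
Plugging P* into demand: Q* = 2524 - 4(575) = 224.

P* = 575, Q* = 224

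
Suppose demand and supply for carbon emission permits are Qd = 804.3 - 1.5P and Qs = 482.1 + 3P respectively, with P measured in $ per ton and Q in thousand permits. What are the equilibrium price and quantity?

The market clears where 804.3 - 1.5P = 482.1 + 3P. Rearranging, 4.5P = 322.2, hence P* = 71.6.
Substitute back: Q* = 804.3 - 1.5(71.6) = 696.9.

P* = 71.6, Q* = 696.9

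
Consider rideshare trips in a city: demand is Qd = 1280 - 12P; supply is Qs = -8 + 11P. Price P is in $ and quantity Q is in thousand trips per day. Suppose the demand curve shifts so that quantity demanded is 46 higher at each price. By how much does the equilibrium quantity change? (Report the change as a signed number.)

Equating demand and supply, 1280 - 12P = -8 + 11P gives 23P = 1288, so P* = 56.
Substitute back: Q* = 1280 - 12(56) = 608.
After the shift, demand is Qd = 1326 - 12P.
The new intersection has 1334 = 23P, i.e. P = 58, Q = 630.
ΔQ = 630 - 608 = 22.

ΔQ = 22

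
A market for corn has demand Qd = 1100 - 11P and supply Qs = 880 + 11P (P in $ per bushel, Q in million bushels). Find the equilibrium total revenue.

Total revenue = 9900

The market clears where 1100 - 11P = 880 + 11P. Rearranging, 22P = 220, hence P* = 10.
Plugging P* into demand: Q* = 1100 - 11(10) = 990.
Total revenue = P* × Q* = 10 × 990 = 9900.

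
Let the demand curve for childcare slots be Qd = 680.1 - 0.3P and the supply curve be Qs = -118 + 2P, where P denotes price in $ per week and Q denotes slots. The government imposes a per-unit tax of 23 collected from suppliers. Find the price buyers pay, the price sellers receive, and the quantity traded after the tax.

P_b = 367, P_s = 344, Q = 570

The tax drives a wedge P_b - P_s = 23. Substituting P_s = P_b - 23 into supply: Qs = -164 + 2P_b.
Market clearing requires 680.1 - 0.3P_b = -164 + 2P_b; hence 844.1 = 2.3P_b and P_b = 367.
So P_s = 344 and the quantity traded is Q = 680.1 - 0.3(367) = 570.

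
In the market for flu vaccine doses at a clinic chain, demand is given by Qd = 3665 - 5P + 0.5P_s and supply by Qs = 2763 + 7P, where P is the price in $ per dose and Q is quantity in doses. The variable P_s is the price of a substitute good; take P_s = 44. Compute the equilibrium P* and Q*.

P* = 77, Q* = 3302

With P_s = 44, demand is Qd = 3687 - 5P.
At equilibrium Qd = Qs, so 3687 - 5P = 2763 + 7P; collecting terms, 924 = 12P and P* = 77.
Substitute back: Q* = 3687 - 5(77) = 3302.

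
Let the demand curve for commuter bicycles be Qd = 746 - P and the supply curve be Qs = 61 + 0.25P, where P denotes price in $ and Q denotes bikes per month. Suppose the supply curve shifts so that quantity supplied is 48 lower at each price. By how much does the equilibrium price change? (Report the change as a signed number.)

ΔP = 38.4

The market clears where 746 - P = 61 + 0.25P. Rearranging, 1.25P = 685, hence P* = 548.
Then Q* = 746 - 548 = 198.
After the shift, supply is Qs = 13 + 0.25P.
New equilibrium: 733 = 1.25P, so P = 586.4 and Q = 159.6.
ΔP = 586.4 - 548 = 38.4.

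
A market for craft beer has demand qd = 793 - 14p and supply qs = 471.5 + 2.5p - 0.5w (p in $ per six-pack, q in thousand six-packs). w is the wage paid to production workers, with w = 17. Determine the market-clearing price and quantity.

p* = 20, q* = 513

With w = 17, supply is qs = 463 + 2.5p.
Set qd = qs: 793 - 14p = 463 + 2.5p, so 330 = 16.5p and p* = 20.
From the demand curve, q* = 793 - 14(20) = 513.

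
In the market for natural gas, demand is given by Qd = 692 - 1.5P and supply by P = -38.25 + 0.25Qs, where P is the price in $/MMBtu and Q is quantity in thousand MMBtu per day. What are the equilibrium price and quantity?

P* = 98, Q* = 545

Rewriting in direct form: Qs = 153 + 4P.
At equilibrium Qd = Qs, so 692 - 1.5P = 153 + 4P; collecting terms, 539 = 5.5P and P* = 98.
Plugging P* into demand: Q* = 692 - 1.5(98) = 545.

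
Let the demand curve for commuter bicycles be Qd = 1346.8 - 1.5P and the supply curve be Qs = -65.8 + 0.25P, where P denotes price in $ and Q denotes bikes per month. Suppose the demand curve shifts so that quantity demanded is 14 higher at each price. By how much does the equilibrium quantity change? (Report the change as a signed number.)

ΔQ = 2

Set Qd = Qs: 1346.8 - 1.5P = -65.8 + 0.25P, so 1412.6 = 1.75P and P* = 807.2.
From the demand curve, Q* = 1346.8 - 1.5(807.2) = 136.
After the shift, demand is Qd = 1360.8 - 1.5P.
New equilibrium: 1426.6 = 1.75P, so P = 815.2 and Q = 138.
ΔQ = 138 - 136 = 2.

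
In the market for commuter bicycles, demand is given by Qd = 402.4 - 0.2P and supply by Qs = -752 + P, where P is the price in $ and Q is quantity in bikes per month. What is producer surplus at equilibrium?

Producer surplus = 22050

Equating demand and supply, 402.4 - 0.2P = -752 + P gives 1.2P = 1154.4, so P* = 962.
From the demand curve, Q* = 402.4 - 0.2(962) = 210.
Supply choke price (Qs = 0): P = 752. Producer surplus = ½ × (962 - 752) × 210 = 22050.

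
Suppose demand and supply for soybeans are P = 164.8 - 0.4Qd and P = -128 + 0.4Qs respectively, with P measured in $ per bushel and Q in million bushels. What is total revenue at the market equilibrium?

Rewriting in direct form: Qd = 412 - 2.5P and Qs = 320 + 2.5P.
The market clears where 412 - 2.5P = 320 + 2.5P. Rearranging, 5P = 92, hence P* = 18.4.
Then Q* = 412 - 2.5(18.4) = 366.
Total revenue = P* × Q* = 18.4 × 366 = 6734.4.

Total revenue = 6734.4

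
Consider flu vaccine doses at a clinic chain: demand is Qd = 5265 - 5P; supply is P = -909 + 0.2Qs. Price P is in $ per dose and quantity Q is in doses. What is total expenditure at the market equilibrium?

Solving each curve for Q: Qs = 4545 + 5P.
At equilibrium Qd = Qs, so 5265 - 5P = 4545 + 5P; collecting terms, 720 = 10P and P* = 72.
Then Q* = 5265 - 5(72) = 4905.
Total expenditure = P* × Q* = 72 × 4905 = 353160.

Total expenditure = 353160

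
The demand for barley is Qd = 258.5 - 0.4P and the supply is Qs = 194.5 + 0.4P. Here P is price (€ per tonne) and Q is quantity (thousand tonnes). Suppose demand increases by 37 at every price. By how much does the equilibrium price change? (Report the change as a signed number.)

ΔP = 46.25

Equating demand and supply, 258.5 - 0.4P = 194.5 + 0.4P gives 0.8P = 64, so P* = 80.
Substitute back: Q* = 258.5 - 0.4(80) = 226.5.
After the shift, demand is Qd = 295.5 - 0.4P.
New equilibrium: 101 = 0.8P, so P = 126.25 and Q = 245.
ΔP = 126.25 - 80 = 46.25.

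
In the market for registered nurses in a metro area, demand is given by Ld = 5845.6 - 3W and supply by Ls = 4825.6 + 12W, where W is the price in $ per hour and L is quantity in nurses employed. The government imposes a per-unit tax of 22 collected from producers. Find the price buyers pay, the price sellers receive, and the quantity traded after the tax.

W_b = 85.6, W_s = 63.6, L = 5588.8

Producers keep W_s = W_b - 22 per unit, so supply in terms of the buyer price is Ls = 4561.6 + 12W_b.
Equate demand and the shifted supply: 5845.6 - 3W_b = 4561.6 + 12W_b, giving 15W_b = 1284, so W_b = 85.6.
So W_s = 63.6 and the quantity traded is L = 5845.6 - 3(85.6) = 5588.8.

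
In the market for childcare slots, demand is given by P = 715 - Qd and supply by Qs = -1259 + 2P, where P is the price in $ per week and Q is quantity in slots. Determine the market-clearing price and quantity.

P* = 658, Q* = 57

Solving each curve for Q: Qd = 715 - P.
Set Qd = Qs: 715 - P = -1259 + 2P, so 1974 = 3P and P* = 658.
Substitute back: Q* = 715 - 658 = 57.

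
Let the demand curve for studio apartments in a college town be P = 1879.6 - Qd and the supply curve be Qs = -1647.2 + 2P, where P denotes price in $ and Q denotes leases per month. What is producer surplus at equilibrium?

In direct form, Qd = 1879.6 - P.
Equating demand and supply, 1879.6 - P = -1647.2 + 2P gives 3P = 3526.8, so P* = 1175.6.
Plugging P* into demand: Q* = 1879.6 - 1175.6 = 704.
Supply choke price (Qs = 0): P = 823.6. Producer surplus = ½ × (1175.6 - 823.6) × 704 = 123904.

Producer surplus = 123904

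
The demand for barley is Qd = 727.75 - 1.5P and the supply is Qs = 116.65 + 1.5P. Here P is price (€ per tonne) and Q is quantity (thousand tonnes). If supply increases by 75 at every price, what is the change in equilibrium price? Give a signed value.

Equating demand and supply, 727.75 - 1.5P = 116.65 + 1.5P gives 3P = 611.1, so P* = 203.7.
Substitute back: Q* = 727.75 - 1.5(203.7) = 422.2.
After the shift, supply is Qs = 191.65 + 1.5P.
New equilibrium: 536.1 = 3P, so P = 178.7 and Q = 459.7.
ΔP = 178.7 - 203.7 = -25.

ΔP = -25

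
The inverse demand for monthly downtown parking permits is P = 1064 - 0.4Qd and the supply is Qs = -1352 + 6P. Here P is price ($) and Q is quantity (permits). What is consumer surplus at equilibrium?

Inverting to quantity form: Qd = 2660 - 2.5P.
Set Qd = Qs: 2660 - 2.5P = -1352 + 6P, so 4012 = 8.5P and P* = 472.
Substitute back: Q* = 2660 - 2.5(472) = 1480.
Demand choke price (Qd = 0): P = 2660/2.5 = 1064. Consumer surplus = ½ × (1064 - 472) × 1480 = 438080.

Consumer surplus = 438080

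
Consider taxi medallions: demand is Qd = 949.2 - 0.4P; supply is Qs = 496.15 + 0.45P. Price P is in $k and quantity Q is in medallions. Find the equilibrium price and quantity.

P* = 533, Q* = 736

The market clears where 949.2 - 0.4P = 496.15 + 0.45P. Rearranging, 0.85P = 453.05, hence P* = 533.
From the demand curve, Q* = 949.2 - 0.4(533) = 736.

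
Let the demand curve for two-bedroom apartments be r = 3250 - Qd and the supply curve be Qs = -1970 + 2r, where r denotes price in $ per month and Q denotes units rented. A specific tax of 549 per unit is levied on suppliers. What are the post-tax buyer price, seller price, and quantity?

r_b = 2106, r_s = 1557, Q = 1144

Solving each curve for Q: Qd = 3250 - r.
The tax drives a wedge r_b - r_s = 549. Substituting r_s = r_b - 549 into supply: Qs = -3068 + 2r_b.
Market clearing requires 3250 - r_b = -3068 + 2r_b; hence 6318 = 3r_b and r_b = 2106.
So r_s = 1557 and the quantity traded is Q = 3250 - 2106 = 1144.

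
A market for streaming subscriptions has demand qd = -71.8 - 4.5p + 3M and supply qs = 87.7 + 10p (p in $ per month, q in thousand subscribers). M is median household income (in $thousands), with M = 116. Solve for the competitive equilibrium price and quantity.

With M = 116, demand is qd = 276.2 - 4.5p.
Equating demand and supply, 276.2 - 4.5p = 87.7 + 10p gives 14.5p = 188.5, so p* = 13.
Then q* = 276.2 - 4.5(13) = 217.7.

p* = 13, q* = 217.7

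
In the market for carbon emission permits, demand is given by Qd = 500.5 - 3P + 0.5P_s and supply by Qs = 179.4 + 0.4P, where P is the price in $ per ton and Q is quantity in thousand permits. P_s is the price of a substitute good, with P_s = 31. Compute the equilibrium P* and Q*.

With P_s = 31, demand is Qd = 516 - 3P.
Equating demand and supply, 516 - 3P = 179.4 + 0.4P gives 3.4P = 336.6, so P* = 99.
Substitute back: Q* = 516 - 3(99) = 219.

P* = 99, Q* = 219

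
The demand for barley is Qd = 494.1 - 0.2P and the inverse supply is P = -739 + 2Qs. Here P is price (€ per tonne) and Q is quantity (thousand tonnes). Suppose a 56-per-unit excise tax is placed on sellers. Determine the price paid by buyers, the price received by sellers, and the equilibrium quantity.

P_b = 218, P_s = 162, Q = 450.5

Inverting to quantity form: Qs = 369.5 + 0.5P.
Sellers keep P_s = P_b - 56 per unit, so supply in terms of the buyer price is Qs = 341.5 + 0.5P_b.
Market clearing requires 494.1 - 0.2P_b = 341.5 + 0.5P_b; hence 152.6 = 0.7P_b and P_b = 218.
Then P_s = 218 - 56 = 162 and Q = 494.1 - 0.2(218) = 450.5.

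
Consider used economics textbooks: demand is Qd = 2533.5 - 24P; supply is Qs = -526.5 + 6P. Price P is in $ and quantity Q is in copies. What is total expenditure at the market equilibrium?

Total expenditure = 8721

Set Qd = Qs: 2533.5 - 24P = -526.5 + 6P, so 3060 = 30P and P* = 102.
From the demand curve, Q* = 2533.5 - 24(102) = 85.5.
Total expenditure = P* × Q* = 102 × 85.5 = 8721.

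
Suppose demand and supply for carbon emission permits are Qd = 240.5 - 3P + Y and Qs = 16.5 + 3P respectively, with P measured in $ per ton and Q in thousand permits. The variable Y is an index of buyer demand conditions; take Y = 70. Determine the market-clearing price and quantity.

P* = 49, Q* = 163.5

With Y = 70, demand is Qd = 310.5 - 3P.
Equating demand and supply, 310.5 - 3P = 16.5 + 3P gives 6P = 294, so P* = 49.
Plugging P* into demand: Q* = 310.5 - 3(49) = 163.5.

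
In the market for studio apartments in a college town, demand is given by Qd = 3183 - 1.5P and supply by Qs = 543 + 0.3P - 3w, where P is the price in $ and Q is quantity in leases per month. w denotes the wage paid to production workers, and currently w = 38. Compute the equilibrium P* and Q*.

P* = 1530, Q* = 888

With w = 38, supply is Qs = 429 + 0.3P.
The market clears where 3183 - 1.5P = 429 + 0.3P. Rearranging, 1.8P = 2754, hence P* = 1530.
Plugging P* into demand: Q* = 3183 - 1.5(1530) = 888.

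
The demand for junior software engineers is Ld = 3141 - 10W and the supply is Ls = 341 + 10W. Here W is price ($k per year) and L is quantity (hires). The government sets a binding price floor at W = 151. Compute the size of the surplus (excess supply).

Surplus = 220

Evaluating both curves at the floor price 151 gives Ld = 1631, Ls = 1851.
Surplus = Ls - Ld = 1851 - 1631 = 220.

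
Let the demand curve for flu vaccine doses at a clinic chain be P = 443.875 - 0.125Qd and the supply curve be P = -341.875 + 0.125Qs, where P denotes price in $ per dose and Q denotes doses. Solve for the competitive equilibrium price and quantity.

P* = 51, Q* = 3143

In direct form, Qd = 3551 - 8P and Qs = 2735 + 8P.
Set Qd = Qs: 3551 - 8P = 2735 + 8P, so 816 = 16P and P* = 51.
Substitute back: Q* = 3551 - 8(51) = 3143.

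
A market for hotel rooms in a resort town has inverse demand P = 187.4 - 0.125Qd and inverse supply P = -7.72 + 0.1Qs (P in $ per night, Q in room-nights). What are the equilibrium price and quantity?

P* = 79, Q* = 867.2

Rewriting in direct form: Qd = 1499.2 - 8P and Qs = 77.2 + 10P.
At equilibrium Qd = Qs, so 1499.2 - 8P = 77.2 + 10P; collecting terms, 1422 = 18P and P* = 79.
Substitute back: Q* = 1499.2 - 8(79) = 867.2.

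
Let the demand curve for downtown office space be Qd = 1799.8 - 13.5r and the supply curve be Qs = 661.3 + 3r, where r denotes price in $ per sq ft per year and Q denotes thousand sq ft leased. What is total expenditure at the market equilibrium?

Total expenditure = 59912.7

At equilibrium Qd = Qs, so 1799.8 - 13.5r = 661.3 + 3r; collecting terms, 1138.5 = 16.5r and r* = 69.
Plugging r* into demand: Q* = 1799.8 - 13.5(69) = 868.3.
Total expenditure = r* × Q* = 69 × 868.3 = 59912.7.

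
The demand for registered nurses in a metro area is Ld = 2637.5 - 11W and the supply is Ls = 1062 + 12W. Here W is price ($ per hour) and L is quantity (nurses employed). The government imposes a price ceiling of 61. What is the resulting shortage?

Shortage = 172.5

With W fixed at 61, quantity demanded is 1966.5 and quantity supplied is 1794.
Shortage = Ld - Ls = 1966.5 - 1794 = 172.5.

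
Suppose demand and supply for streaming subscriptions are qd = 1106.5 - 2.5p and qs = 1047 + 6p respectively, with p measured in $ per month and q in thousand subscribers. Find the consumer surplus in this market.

The market clears where 1106.5 - 2.5p = 1047 + 6p. Rearranging, 8.5p = 59.5, hence p* = 7.
From the demand curve, q* = 1106.5 - 2.5(7) = 1089.
Demand choke price (qd = 0): p = 1106.5/2.5 = 442.6. Consumer surplus = ½ × (442.6 - 7) × 1089 = 237184.2.

Consumer surplus = 237184.2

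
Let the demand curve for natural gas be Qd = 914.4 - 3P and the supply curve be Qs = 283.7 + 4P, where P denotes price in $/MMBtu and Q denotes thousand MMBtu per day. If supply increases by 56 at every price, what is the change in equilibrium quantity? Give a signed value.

ΔQ = 24

Set Qd = Qs: 914.4 - 3P = 283.7 + 4P, so 630.7 = 7P and P* = 90.1.
Substitute back: Q* = 914.4 - 3(90.1) = 644.1.
After the shift, supply is Qs = 339.7 + 4P.
New equilibrium: 574.7 = 7P, so P = 82.1 and Q = 668.1.
ΔQ = 668.1 - 644.1 = 24.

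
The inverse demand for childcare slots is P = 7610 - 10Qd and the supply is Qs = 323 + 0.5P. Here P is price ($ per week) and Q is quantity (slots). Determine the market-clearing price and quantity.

In direct form, Qd = 761 - 0.1P.
Set Qd = Qs: 761 - 0.1P = 323 + 0.5P, so 438 = 0.6P and P* = 730.
From the demand curve, Q* = 761 - 0.1(730) = 688.

P* = 730, Q* = 688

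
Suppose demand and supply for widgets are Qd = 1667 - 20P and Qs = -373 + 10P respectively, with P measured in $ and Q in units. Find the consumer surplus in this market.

Consumer surplus = 2356.225

Equating demand and supply, 1667 - 20P = -373 + 10P gives 30P = 2040, so P* = 68.
From the demand curve, Q* = 1667 - 20(68) = 307.
Demand choke price (Qd = 0): P = 1667/20 = 83.35. Consumer surplus = ½ × (83.35 - 68) × 307 = 2356.225.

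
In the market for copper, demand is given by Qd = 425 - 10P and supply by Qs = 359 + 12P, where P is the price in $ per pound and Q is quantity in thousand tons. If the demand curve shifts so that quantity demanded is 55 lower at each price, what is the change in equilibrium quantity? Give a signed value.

ΔQ = -30

Equating demand and supply, 425 - 10P = 359 + 12P gives 22P = 66, so P* = 3.
Plugging P* into demand: Q* = 425 - 10(3) = 395.
After the shift, demand is Qd = 370 - 10P.
New equilibrium: 11 = 22P, so P = 0.5 and Q = 365.
ΔQ = 365 - 395 = -30.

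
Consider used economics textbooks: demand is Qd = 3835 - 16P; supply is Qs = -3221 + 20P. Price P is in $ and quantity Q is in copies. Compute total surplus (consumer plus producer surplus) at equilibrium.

At equilibrium Qd = Qs, so 3835 - 16P = -3221 + 20P; collecting terms, 7056 = 36P and P* = 196.
Then Q* = 3835 - 16(196) = 699.
Demand choke price = 239.6875; supply choke price = 161.05. CS = ½(239.6875 - 196)(699) = 15268.78125; PS = ½(196 - 161.05)(699) = 12215.025. Total surplus = 27483.80625.

Total surplus = 27483.80625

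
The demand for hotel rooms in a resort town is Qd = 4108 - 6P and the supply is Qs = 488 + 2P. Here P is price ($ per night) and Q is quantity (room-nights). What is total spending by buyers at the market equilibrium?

Set Qd = Qs: 4108 - 6P = 488 + 2P, so 3620 = 8P and P* = 452.5.
Plugging P* into demand: Q* = 4108 - 6(452.5) = 1393.
Total spending by buyers = P* × Q* = 452.5 × 1393 = 630332.5.

Total spending by buyers = 630332.5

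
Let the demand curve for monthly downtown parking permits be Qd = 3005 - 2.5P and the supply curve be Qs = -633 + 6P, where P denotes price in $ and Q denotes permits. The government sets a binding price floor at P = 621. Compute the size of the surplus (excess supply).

Surplus = 1640.5

With P fixed at 621, quantity demanded is 1452.5 and quantity supplied is 3093.
Surplus = Qs - Qd = 3093 - 1452.5 = 1640.5.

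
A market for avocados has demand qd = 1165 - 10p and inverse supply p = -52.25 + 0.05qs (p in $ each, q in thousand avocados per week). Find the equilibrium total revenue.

Rewriting in direct form: qs = 1045 + 20p.
The market clears where 1165 - 10p = 1045 + 20p. Rearranging, 30p = 120, hence p* = 4.
Then q* = 1165 - 10(4) = 1125.
Total revenue = p* × q* = 4 × 1125 = 4500.

Total revenue = 4500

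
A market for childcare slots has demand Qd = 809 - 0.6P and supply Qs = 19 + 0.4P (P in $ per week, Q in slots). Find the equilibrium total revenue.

Set Qd = Qs: 809 - 0.6P = 19 + 0.4P, so 790 = P and P* = 790.
Substitute back: Q* = 809 - 0.6(790) = 335.
Total revenue = P* × Q* = 790 × 335 = 264650.

Total revenue = 264650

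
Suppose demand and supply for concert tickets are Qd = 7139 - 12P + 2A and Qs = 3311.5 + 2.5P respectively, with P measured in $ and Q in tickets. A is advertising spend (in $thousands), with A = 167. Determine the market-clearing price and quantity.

With A = 167, demand is Qd = 7473 - 12P.
At equilibrium Qd = Qs, so 7473 - 12P = 3311.5 + 2.5P; collecting terms, 4161.5 = 14.5P and P* = 287.
Substitute back: Q* = 7473 - 12(287) = 4029.

P* = 287, Q* = 4029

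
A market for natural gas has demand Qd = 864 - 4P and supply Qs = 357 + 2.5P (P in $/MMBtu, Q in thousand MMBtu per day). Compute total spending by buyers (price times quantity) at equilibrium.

Total spending by buyers = 43056

The market clears where 864 - 4P = 357 + 2.5P. Rearranging, 6.5P = 507, hence P* = 78.
Then Q* = 864 - 4(78) = 552.
Total spending by buyers = P* × Q* = 78 × 552 = 43056.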